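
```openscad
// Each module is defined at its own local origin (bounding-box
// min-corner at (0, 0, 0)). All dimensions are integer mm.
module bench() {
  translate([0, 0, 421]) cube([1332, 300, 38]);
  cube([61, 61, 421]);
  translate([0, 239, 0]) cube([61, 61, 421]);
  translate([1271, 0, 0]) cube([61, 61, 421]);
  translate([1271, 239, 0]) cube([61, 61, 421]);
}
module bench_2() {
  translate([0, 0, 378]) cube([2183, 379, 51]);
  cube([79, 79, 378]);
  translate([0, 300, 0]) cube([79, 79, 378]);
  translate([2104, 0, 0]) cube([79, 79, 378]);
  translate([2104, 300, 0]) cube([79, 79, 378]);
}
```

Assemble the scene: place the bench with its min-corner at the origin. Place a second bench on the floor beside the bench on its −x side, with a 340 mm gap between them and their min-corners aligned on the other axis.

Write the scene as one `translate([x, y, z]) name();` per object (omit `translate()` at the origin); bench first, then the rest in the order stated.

bench();
translate([-2523, 0, 0]) bench_2();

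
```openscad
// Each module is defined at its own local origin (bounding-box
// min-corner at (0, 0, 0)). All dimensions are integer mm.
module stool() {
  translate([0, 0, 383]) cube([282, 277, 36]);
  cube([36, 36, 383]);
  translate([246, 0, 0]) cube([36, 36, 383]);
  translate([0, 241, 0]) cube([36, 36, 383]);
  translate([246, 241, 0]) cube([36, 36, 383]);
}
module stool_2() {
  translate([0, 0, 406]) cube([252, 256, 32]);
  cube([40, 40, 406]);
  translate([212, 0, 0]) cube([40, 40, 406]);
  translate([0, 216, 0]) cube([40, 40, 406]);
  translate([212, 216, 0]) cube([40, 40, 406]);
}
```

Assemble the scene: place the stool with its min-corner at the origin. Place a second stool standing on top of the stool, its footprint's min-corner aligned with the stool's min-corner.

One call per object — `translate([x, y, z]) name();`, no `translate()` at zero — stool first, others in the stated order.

stool();
translate([0, 0, 419]) stool_2();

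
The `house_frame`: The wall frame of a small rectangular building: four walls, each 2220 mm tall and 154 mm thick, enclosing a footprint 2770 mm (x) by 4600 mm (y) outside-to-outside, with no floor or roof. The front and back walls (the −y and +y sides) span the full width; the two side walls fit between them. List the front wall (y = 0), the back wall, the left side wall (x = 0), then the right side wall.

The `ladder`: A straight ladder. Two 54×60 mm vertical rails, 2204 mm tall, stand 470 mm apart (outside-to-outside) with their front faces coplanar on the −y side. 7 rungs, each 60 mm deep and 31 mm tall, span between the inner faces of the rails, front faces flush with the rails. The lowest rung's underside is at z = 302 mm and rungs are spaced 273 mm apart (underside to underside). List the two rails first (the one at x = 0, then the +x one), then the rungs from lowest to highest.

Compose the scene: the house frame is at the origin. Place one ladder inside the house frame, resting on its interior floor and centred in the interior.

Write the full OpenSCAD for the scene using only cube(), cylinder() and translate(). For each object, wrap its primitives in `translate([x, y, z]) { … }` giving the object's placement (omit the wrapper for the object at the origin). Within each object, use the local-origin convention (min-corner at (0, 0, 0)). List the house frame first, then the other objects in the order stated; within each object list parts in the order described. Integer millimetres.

cube([2770, 154, 2220]);
translate([0, 4446, 0]) cube([2770, 154, 2220]);
translate([0, 154, 0]) cube([154, 4292, 2220]);
translate([2616, 154, 0]) cube([154, 4292, 2220]);
translate([1150, 2270, 0]) {
  cube([54, 60, 2204]);
  translate([416, 0, 0]) cube([54, 60, 2204]);
  translate([54, 0, 302]) cube([362, 60, 31]);
  translate([54, 0, 575]) cube([362, 60, 31]);
  translate([54, 0, 848]) cube([362, 60, 31]);
  translate([54, 0, 1121]) cube([362, 60, 31]);
  translate([54, 0, 1394]) cube([362, 60, 31]);
  translate([54, 0, 1667]) cube([362, 60, 31]);
  translate([54, 0, 1940]) cube([362, 60, 31]);
}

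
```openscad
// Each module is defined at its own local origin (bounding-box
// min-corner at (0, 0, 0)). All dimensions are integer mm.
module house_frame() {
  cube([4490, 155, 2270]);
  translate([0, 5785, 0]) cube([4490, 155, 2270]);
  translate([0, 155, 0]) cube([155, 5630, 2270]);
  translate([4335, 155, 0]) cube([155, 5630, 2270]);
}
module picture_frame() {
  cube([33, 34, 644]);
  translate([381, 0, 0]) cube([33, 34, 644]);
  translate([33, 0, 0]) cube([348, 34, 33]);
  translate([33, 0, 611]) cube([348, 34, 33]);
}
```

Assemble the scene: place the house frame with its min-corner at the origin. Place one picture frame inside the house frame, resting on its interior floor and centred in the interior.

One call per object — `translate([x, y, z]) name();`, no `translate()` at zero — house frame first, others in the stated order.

house_frame();
translate([2038, 2953, 0]) picture_frame();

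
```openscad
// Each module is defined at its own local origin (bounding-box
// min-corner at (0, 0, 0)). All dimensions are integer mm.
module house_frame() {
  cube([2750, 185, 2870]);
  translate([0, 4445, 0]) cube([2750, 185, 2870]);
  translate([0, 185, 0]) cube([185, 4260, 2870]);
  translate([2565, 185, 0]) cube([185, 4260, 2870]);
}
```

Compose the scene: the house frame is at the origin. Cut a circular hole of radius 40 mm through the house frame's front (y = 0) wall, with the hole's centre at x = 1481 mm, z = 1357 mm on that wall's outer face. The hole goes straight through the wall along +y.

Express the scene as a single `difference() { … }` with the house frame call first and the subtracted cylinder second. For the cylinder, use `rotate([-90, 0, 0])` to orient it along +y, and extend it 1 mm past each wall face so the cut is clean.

difference() {
  house_frame();
  translate([1481, -1, 1357]) rotate([-90, 0, 0]) cylinder(h = 187, r = 40);
}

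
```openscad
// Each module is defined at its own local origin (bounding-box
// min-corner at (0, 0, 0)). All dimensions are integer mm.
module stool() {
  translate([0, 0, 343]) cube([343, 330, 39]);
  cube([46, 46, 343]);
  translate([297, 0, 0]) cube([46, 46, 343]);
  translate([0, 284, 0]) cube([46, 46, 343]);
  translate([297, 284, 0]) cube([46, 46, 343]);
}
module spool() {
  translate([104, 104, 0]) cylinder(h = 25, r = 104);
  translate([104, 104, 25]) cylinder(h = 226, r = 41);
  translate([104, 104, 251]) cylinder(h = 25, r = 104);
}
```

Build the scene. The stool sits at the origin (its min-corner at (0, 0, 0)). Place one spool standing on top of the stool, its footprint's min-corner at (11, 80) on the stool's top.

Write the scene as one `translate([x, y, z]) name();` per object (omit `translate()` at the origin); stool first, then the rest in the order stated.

stool();
translate([11, 80, 382]) spool();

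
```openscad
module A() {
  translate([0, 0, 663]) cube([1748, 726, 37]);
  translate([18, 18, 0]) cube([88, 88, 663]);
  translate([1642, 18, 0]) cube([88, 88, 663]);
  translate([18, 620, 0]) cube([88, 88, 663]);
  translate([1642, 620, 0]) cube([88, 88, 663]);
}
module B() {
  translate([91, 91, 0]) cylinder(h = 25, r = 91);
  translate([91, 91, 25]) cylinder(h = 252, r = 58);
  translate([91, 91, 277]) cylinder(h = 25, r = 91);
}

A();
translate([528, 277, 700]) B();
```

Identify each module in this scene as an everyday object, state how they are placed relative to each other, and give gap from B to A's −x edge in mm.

The spool's min-x is at 528; the table's min-x is 0; gap = 528 mm.

A is a table. B is a spool. The spool is on top of the table. The gap from the spool to the table's −x edge is 528 mm.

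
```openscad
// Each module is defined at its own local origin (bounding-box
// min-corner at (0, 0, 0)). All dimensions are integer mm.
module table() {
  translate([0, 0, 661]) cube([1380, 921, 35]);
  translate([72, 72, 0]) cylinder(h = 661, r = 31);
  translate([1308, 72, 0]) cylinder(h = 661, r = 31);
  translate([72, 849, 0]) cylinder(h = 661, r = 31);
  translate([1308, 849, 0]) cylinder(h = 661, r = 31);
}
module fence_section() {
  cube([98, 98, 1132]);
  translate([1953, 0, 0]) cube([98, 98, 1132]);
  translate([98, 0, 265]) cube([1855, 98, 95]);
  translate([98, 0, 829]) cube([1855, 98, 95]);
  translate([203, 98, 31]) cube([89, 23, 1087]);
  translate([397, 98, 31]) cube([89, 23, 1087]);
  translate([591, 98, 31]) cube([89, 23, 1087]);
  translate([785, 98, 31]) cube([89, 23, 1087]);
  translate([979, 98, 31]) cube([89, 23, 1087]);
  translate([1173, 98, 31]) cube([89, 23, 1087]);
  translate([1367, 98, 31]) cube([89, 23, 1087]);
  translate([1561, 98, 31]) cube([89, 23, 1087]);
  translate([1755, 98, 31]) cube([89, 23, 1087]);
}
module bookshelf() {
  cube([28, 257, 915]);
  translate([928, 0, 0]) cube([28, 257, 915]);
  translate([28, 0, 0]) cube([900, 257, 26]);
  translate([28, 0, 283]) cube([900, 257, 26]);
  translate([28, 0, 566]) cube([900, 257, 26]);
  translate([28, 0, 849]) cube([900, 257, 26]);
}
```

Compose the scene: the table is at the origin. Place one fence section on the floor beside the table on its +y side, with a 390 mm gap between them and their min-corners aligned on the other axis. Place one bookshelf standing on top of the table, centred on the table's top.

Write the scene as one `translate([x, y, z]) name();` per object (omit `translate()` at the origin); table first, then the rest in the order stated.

table();
translate([0, 1311, 0]) fence_section();
translate([212, 332, 696]) bookshelf();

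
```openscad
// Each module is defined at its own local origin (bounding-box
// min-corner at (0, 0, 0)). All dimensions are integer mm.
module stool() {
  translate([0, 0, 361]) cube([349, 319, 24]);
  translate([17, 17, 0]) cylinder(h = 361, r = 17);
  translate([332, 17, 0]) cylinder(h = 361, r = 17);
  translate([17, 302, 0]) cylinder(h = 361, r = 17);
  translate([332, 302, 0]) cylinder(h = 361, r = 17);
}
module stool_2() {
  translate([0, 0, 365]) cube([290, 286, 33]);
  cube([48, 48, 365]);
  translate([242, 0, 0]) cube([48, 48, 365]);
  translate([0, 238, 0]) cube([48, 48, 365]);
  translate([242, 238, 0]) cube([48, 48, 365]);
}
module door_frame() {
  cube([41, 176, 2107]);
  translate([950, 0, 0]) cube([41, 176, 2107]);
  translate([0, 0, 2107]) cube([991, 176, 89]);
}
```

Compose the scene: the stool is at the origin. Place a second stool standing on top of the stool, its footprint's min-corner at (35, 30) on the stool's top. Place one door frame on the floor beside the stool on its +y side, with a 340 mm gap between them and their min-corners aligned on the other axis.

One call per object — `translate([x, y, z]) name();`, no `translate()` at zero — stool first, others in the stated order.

stool();
translate([35, 30, 385]) stool_2();
translate([0, 659, 0]) door_frame();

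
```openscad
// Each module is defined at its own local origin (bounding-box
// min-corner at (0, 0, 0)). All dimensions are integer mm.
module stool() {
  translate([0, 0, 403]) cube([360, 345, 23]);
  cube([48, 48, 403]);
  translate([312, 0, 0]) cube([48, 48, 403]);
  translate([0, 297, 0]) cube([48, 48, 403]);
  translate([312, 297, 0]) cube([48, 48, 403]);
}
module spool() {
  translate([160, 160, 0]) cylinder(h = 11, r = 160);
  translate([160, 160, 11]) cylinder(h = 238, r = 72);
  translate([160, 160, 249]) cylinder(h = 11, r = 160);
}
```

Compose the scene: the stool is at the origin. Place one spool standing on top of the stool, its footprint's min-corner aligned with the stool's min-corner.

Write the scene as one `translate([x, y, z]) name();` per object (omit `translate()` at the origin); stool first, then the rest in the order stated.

stool();
translate([0, 0, 426]) spool();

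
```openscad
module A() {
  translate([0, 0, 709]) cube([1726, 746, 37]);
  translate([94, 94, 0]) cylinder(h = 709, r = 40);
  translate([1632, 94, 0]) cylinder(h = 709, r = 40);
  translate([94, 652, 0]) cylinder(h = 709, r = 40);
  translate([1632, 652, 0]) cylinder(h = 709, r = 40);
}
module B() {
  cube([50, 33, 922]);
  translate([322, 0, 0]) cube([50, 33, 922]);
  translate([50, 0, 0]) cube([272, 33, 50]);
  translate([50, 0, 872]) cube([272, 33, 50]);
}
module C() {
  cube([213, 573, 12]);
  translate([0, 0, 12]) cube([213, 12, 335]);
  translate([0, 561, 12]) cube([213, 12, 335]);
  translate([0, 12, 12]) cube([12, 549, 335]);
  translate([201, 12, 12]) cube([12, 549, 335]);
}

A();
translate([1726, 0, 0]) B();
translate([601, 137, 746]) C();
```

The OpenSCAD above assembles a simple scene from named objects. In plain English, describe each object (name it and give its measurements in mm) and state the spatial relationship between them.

A is a table with a 1726×746 mm rectangular top, 37 mm thick, top surface at z = 746 mm, supported by four round legs of 80 mm diameter, each leg's bounding box inset 54 mm from the nearest pair of top edges, running from the floor.

B is a picture frame with a 272×822 mm rectangular opening (x by z) and a uniform 50 mm border on every side. Frame depth is 33 mm along y. It is built from two vertical stiles running the full outside height and two horizontal rails spanning the gap between the stiles.

C is an open storage box with external size 213×573×347 mm and wall thickness 12 mm (the base is also 12 mm thick). The base covers the whole footprint; the four walls stand on the base, with the y-facing walls full-width and the x-facing walls fitting between their inner faces.

The picture frame is against the table's +x side, with their −y faces flush. The open box is on top of the table.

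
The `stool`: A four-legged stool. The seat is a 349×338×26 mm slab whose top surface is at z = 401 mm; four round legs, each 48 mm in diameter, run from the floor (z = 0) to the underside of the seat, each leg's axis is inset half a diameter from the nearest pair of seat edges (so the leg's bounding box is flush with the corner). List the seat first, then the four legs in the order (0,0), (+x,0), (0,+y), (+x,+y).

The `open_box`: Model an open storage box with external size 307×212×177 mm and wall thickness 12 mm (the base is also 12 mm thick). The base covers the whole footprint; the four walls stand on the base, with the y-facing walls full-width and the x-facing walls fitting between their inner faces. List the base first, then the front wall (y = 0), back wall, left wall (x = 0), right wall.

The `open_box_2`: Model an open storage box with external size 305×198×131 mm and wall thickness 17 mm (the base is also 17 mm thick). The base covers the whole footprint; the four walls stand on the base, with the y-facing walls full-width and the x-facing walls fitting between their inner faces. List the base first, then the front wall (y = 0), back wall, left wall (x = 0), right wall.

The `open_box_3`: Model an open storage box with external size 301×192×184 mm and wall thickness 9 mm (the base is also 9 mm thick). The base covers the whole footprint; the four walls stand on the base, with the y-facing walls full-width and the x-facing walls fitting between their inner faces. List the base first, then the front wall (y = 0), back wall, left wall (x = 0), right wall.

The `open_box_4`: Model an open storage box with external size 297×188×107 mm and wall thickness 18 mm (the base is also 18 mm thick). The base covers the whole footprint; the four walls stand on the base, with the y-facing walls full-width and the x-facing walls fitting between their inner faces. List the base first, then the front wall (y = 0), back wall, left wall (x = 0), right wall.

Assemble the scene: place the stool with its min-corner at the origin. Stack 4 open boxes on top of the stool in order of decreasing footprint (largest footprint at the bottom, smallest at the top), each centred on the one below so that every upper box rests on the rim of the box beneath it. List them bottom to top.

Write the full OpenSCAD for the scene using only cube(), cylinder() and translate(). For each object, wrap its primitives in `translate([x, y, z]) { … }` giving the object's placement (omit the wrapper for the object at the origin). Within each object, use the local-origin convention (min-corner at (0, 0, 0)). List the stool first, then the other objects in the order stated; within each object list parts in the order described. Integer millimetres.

translate([0, 0, 375]) cube([349, 338, 26]);
translate([24, 24, 0]) cylinder(h = 375, r = 24);
translate([325, 24, 0]) cylinder(h = 375, r = 24);
translate([24, 314, 0]) cylinder(h = 375, r = 24);
translate([325, 314, 0]) cylinder(h = 375, r = 24);
translate([21, 63, 401]) {
  cube([307, 212, 12]);
  translate([0, 0, 12]) cube([307, 12, 165]);
  translate([0, 200, 12]) cube([307, 12, 165]);
  translate([0, 12, 12]) cube([12, 188, 165]);
  translate([295, 12, 12]) cube([12, 188, 165]);
}
translate([22, 70, 578]) {
  cube([305, 198, 17]);
  translate([0, 0, 17]) cube([305, 17, 114]);
  translate([0, 181, 17]) cube([305, 17, 114]);
  translate([0, 17, 17]) cube([17, 164, 114]);
  translate([288, 17, 17]) cube([17, 164, 114]);
}
translate([24, 73, 709]) {
  cube([301, 192, 9]);
  translate([0, 0, 9]) cube([301, 9, 175]);
  translate([0, 183, 9]) cube([301, 9, 175]);
  translate([0, 9, 9]) cube([9, 174, 175]);
  translate([292, 9, 9]) cube([9, 174, 175]);
}
translate([26, 75, 893]) {
  cube([297, 188, 18]);
  translate([0, 0, 18]) cube([297, 18, 89]);
  translate([0, 170, 18]) cube([297, 18, 89]);
  translate([0, 18, 18]) cube([18, 152, 89]);
  translate([279, 18, 18]) cube([18, 152, 89]);
}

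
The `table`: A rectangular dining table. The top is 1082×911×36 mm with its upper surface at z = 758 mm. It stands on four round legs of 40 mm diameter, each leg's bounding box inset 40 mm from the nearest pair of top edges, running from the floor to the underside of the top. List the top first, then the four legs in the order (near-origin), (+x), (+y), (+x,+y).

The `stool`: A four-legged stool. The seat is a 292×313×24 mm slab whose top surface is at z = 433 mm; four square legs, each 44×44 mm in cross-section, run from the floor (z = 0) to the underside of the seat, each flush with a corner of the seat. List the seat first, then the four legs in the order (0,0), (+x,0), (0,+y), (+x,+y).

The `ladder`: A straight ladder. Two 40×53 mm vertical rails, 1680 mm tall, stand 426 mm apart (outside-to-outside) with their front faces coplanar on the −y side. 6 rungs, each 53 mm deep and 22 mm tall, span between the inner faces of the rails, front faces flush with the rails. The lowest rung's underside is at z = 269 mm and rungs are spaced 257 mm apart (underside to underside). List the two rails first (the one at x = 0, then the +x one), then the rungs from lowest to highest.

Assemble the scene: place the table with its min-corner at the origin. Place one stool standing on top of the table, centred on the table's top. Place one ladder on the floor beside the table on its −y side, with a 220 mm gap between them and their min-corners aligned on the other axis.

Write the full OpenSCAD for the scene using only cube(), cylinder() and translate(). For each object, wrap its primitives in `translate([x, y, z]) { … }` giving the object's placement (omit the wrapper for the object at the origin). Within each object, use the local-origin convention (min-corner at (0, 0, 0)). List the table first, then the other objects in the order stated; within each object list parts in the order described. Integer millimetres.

translate([0, 0, 722]) cube([1082, 911, 36]);
translate([60, 60, 0]) cylinder(h = 722, r = 20);
translate([1022, 60, 0]) cylinder(h = 722, r = 20);
translate([60, 851, 0]) cylinder(h = 722, r = 20);
translate([1022, 851, 0]) cylinder(h = 722, r = 20);
translate([395, 299, 758]) {
  translate([0, 0, 409]) cube([292, 313, 24]);
  cube([44, 44, 409]);
  translate([248, 0, 0]) cube([44, 44, 409]);
  translate([0, 269, 0]) cube([44, 44, 409]);
  translate([248, 269, 0]) cube([44, 44, 409]);
}
translate([0, -273, 0]) {
  cube([40, 53, 1680]);
  translate([386, 0, 0]) cube([40, 53, 1680]);
  translate([40, 0, 269]) cube([346, 53, 22]);
  translate([40, 0, 526]) cube([346, 53, 22]);
  translate([40, 0, 783]) cube([346, 53, 22]);
  translate([40, 0, 1040]) cube([346, 53, 22]);
  translate([40, 0, 1297]) cube([346, 53, 22]);
  translate([40, 0, 1554]) cube([346, 53, 22]);
}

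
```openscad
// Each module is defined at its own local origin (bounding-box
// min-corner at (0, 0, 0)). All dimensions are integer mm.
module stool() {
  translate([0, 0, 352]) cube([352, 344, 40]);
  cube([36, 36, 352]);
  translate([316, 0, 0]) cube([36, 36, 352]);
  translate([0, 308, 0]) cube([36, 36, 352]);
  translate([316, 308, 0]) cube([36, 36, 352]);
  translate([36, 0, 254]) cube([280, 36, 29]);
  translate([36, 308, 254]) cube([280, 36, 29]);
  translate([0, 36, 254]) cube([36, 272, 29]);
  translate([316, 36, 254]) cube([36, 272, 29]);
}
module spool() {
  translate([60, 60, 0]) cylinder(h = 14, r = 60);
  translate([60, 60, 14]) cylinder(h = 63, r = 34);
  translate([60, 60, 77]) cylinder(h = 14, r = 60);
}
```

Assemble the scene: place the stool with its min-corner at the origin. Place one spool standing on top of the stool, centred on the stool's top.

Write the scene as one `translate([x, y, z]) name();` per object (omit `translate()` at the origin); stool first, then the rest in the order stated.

stool();
translate([116, 112, 392]) spool();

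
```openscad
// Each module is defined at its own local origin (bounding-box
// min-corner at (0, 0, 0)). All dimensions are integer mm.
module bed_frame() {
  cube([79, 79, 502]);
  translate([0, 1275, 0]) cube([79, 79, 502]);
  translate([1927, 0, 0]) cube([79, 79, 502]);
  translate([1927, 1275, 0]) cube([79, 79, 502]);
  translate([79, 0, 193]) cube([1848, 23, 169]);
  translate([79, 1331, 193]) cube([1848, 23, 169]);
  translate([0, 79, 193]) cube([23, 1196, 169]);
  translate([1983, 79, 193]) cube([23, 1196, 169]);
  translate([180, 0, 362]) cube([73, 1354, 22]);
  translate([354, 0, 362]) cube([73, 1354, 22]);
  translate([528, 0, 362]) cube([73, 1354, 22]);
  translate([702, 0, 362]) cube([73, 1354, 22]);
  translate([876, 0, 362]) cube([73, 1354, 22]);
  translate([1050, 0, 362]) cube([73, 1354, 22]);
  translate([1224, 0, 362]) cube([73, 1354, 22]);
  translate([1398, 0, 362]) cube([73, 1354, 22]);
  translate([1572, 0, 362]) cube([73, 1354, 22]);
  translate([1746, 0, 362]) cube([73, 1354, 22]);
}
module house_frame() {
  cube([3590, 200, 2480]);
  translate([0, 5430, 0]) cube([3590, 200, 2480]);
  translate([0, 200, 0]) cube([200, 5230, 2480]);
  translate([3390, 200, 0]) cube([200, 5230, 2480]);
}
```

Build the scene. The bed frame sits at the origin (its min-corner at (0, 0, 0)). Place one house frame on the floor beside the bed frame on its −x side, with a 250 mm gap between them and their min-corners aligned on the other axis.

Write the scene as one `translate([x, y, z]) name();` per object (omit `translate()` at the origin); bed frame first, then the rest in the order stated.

bed_frame();
translate([-3840, 0, 0]) house_frame();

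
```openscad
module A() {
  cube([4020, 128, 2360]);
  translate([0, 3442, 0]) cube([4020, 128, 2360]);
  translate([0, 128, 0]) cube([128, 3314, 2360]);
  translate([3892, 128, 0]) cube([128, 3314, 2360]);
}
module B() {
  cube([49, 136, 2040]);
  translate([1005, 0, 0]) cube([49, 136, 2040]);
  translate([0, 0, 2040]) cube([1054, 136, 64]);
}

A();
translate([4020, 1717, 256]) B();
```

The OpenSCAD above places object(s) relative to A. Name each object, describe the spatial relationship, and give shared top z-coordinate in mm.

Both tops at z = 2360 mm.

A is a house frame. B is a door frame. The door frame is beside the house frame with their tops flush at z = 2360. The shared top z-coordinate is 2360 mm.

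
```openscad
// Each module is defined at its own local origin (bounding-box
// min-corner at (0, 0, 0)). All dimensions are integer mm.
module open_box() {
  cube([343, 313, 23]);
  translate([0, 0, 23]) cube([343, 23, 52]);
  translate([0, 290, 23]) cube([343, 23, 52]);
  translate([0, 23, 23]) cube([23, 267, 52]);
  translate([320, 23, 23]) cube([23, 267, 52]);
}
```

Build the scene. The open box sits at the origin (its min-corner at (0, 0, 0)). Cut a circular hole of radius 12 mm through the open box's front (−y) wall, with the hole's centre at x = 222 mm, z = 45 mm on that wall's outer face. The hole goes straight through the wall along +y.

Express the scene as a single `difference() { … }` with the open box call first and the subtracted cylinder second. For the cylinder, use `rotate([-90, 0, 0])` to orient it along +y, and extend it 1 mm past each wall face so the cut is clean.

difference() {
  open_box();
  translate([222, -1, 45]) rotate([-90, 0, 0]) cylinder(h = 25, r = 12);
}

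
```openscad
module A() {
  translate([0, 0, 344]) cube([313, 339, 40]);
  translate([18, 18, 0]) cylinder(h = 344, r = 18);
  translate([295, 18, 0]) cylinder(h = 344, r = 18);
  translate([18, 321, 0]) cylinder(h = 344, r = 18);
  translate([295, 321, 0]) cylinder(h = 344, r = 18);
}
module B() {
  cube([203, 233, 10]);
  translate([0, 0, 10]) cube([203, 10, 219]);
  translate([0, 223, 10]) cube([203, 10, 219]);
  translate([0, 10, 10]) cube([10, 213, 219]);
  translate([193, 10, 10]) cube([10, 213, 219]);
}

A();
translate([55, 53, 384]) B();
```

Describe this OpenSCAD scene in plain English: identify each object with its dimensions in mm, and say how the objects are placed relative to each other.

A is a four-legged stool. The seat is 313×339 mm, 40 mm thick, top at z = 384 mm. It stands on four round legs, each 36 mm in diameter, from z = 0 to the seat underside, each leg's axis is inset half a diameter from the nearest pair of seat edges (so the leg's bounding box is flush with the corner).

B is an open storage box with external size 203×233×229 mm and wall thickness 10 mm (the base is also 10 mm thick). The base covers the whole footprint; the four walls stand on the base, with the y-facing walls full-width and the x-facing walls fitting between their inner faces.

The open box is on top of the stool, centred.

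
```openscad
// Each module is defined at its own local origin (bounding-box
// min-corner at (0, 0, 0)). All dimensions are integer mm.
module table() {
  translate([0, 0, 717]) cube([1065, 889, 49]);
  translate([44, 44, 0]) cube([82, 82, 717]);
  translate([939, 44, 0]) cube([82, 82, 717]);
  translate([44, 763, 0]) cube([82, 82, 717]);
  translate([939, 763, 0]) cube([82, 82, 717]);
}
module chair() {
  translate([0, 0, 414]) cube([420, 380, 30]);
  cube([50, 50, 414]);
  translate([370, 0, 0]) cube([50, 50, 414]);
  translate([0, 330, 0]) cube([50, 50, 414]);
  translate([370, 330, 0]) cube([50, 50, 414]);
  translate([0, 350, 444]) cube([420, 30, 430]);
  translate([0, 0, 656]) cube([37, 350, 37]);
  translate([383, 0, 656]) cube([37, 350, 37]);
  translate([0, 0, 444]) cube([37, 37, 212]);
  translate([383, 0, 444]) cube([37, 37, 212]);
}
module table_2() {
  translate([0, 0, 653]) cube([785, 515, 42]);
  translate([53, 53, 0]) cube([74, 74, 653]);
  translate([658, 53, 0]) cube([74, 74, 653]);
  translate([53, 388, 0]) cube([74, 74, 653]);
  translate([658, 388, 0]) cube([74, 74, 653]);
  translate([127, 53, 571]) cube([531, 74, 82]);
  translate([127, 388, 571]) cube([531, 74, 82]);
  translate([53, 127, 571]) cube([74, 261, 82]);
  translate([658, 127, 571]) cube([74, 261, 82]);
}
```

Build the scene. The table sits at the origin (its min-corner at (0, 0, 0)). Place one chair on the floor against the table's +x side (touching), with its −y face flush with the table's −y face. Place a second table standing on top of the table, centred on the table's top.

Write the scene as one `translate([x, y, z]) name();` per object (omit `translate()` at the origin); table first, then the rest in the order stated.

table();
translate([1065, 0, 0]) chair();
translate([140, 187, 766]) table_2();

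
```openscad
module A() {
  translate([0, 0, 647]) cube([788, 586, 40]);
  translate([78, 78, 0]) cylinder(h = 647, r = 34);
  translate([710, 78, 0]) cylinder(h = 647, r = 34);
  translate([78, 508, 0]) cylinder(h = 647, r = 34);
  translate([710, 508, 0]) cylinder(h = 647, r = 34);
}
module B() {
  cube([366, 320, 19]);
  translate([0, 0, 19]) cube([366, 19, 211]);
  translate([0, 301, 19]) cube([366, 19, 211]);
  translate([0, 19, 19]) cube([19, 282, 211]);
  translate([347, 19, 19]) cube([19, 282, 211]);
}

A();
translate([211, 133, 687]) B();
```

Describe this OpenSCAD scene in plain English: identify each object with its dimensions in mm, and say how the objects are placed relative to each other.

A is a table with a 788×586 mm rectangular top, 40 mm thick, top surface at z = 687 mm, supported by four round legs of 68 mm diameter, each leg's bounding box inset 44 mm from the nearest pair of top edges, running from the floor.

B is an open storage box with external size 366×320×230 mm and wall thickness 19 mm (the base is also 19 mm thick). The base covers the whole footprint; the four walls stand on the base, with the y-facing walls full-width and the x-facing walls fitting between their inner faces.

The open box is on top of the table, centred.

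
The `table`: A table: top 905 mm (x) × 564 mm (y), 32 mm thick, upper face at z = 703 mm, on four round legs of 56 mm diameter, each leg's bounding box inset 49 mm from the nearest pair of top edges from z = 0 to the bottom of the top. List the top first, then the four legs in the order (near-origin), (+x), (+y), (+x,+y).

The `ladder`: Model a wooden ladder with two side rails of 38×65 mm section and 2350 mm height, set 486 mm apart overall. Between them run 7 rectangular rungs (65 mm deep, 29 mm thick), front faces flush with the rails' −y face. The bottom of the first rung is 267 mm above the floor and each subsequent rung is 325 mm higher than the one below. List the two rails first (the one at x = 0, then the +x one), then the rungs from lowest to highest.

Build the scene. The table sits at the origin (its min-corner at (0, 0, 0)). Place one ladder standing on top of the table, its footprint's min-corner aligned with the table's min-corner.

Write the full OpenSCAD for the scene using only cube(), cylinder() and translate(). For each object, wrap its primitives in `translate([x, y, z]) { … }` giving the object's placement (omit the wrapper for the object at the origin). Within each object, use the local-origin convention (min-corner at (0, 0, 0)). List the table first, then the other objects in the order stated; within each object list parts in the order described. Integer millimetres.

translate([0, 0, 671]) cube([905, 564, 32]);
translate([77, 77, 0]) cylinder(h = 671, r = 28);
translate([828, 77, 0]) cylinder(h = 671, r = 28);
translate([77, 487, 0]) cylinder(h = 671, r = 28);
translate([828, 487, 0]) cylinder(h = 671, r = 28);
translate([0, 0, 703]) {
  cube([38, 65, 2350]);
  translate([448, 0, 0]) cube([38, 65, 2350]);
  translate([38, 0, 267]) cube([410, 65, 29]);
  translate([38, 0, 592]) cube([410, 65, 29]);
  translate([38, 0, 917]) cube([410, 65, 29]);
  translate([38, 0, 1242]) cube([410, 65, 29]);
  translate([38, 0, 1567]) cube([410, 65, 29]);
  translate([38, 0, 1892]) cube([410, 65, 29]);
  translate([38, 0, 2217]) cube([410, 65, 29]);
}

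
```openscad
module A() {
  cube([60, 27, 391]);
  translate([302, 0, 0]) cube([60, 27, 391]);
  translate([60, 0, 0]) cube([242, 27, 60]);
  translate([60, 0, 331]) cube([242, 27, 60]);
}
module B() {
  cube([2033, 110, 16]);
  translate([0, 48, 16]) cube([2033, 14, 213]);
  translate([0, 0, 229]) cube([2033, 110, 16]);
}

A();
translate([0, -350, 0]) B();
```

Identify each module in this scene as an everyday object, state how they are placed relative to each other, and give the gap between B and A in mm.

The I-beam's nearest face is 240 mm from the picture frame's −y face.

A is a picture frame. B is an I-beam. The I-beam is on the floor beside the picture frame on its −y side. The gap between the I-beam and the picture frame is 240 mm.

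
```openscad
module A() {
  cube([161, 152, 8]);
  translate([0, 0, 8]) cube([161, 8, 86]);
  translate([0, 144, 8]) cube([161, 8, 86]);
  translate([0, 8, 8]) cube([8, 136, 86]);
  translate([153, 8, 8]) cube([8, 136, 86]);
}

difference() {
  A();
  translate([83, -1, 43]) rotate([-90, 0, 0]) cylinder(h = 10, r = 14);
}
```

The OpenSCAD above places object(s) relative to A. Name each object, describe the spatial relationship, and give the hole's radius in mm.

A is an open box. The open box has a circular hole through its front wall. The hole's radius is 14 mm.

The subtracted cylinder has r = 14 mm.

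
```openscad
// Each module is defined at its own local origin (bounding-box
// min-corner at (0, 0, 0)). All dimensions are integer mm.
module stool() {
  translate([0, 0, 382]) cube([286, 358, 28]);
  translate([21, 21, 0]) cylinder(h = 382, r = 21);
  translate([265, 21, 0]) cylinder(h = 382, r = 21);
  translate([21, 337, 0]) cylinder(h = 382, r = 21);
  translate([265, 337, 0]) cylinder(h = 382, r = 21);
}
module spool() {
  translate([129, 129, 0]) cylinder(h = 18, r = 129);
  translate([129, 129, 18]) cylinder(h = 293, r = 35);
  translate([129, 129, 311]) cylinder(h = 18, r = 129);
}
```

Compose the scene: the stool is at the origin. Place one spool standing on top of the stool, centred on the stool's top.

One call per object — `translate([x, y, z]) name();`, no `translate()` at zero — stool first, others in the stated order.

stool();
translate([14, 50, 410]) spool();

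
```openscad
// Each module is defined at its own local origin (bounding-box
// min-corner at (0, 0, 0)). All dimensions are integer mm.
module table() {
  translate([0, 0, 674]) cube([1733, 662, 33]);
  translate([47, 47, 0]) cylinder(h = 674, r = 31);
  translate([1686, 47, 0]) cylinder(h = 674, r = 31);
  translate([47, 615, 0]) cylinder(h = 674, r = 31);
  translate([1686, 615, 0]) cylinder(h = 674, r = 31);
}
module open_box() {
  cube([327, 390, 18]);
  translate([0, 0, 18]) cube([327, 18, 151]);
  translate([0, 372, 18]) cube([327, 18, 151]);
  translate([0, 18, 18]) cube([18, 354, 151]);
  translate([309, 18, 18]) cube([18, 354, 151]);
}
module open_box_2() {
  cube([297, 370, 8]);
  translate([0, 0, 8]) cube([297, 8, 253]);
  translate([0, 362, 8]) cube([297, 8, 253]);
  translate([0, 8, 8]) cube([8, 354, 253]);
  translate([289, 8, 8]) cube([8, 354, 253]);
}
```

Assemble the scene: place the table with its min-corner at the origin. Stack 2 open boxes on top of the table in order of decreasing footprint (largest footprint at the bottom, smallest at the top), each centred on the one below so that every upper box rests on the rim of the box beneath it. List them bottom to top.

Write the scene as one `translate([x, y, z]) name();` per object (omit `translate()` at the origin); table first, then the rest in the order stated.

table();
translate([703, 136, 707]) open_box();
translate([718, 146, 876]) open_box_2();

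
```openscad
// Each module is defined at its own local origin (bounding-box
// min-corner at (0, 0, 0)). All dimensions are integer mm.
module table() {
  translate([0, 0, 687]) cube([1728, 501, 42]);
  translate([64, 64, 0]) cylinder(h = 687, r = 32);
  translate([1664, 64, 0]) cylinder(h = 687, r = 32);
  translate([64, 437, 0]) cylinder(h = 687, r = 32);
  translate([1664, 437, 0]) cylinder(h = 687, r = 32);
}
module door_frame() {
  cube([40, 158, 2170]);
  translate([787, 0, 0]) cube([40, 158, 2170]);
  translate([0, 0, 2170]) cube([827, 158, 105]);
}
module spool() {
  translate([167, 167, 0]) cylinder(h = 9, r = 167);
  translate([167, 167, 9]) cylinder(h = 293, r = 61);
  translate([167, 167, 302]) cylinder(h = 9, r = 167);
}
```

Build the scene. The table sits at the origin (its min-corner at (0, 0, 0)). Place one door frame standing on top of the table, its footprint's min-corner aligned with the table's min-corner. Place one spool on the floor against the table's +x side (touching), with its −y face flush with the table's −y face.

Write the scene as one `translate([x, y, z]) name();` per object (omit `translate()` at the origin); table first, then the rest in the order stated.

table();
translate([0, 0, 729]) door_frame();
translate([1728, 0, 0]) spool();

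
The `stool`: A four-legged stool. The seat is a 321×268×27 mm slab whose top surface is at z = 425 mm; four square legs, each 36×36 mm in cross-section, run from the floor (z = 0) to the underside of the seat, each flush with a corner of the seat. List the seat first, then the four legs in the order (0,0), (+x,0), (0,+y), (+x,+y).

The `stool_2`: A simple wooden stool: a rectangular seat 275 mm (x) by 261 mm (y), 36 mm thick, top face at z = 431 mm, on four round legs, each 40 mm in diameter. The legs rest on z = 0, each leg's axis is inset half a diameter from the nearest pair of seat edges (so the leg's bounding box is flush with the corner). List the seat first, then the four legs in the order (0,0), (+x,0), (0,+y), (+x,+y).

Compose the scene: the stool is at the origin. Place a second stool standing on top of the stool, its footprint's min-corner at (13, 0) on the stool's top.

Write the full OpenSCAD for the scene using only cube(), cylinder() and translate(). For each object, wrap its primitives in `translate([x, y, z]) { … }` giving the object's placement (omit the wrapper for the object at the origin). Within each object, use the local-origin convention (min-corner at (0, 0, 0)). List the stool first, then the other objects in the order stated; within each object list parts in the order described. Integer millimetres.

translate([0, 0, 398]) cube([321, 268, 27]);
cube([36, 36, 398]);
translate([285, 0, 0]) cube([36, 36, 398]);
translate([0, 232, 0]) cube([36, 36, 398]);
translate([285, 232, 0]) cube([36, 36, 398]);
translate([13, 0, 425]) {
  translate([0, 0, 395]) cube([275, 261, 36]);
  translate([20, 20, 0]) cylinder(h = 395, r = 20);
  translate([255, 20, 0]) cylinder(h = 395, r = 20);
  translate([20, 241, 0]) cylinder(h = 395, r = 20);
  translate([255, 241, 0]) cylinder(h = 395, r = 20);
}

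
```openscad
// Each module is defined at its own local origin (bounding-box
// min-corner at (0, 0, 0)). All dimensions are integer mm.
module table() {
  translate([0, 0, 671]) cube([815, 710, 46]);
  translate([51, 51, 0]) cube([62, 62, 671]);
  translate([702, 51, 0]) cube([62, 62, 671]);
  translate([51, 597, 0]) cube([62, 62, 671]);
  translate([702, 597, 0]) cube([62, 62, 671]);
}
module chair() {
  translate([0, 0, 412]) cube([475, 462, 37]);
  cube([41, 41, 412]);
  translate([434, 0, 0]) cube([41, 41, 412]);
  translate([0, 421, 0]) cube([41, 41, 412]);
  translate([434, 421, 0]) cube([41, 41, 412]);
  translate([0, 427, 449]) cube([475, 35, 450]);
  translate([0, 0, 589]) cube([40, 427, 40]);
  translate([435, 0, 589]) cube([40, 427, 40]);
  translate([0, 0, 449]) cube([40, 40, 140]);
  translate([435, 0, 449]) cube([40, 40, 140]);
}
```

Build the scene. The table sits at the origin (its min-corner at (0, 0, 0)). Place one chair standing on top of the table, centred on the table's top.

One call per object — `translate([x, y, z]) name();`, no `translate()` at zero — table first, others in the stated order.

table();
translate([170, 124, 717]) chair();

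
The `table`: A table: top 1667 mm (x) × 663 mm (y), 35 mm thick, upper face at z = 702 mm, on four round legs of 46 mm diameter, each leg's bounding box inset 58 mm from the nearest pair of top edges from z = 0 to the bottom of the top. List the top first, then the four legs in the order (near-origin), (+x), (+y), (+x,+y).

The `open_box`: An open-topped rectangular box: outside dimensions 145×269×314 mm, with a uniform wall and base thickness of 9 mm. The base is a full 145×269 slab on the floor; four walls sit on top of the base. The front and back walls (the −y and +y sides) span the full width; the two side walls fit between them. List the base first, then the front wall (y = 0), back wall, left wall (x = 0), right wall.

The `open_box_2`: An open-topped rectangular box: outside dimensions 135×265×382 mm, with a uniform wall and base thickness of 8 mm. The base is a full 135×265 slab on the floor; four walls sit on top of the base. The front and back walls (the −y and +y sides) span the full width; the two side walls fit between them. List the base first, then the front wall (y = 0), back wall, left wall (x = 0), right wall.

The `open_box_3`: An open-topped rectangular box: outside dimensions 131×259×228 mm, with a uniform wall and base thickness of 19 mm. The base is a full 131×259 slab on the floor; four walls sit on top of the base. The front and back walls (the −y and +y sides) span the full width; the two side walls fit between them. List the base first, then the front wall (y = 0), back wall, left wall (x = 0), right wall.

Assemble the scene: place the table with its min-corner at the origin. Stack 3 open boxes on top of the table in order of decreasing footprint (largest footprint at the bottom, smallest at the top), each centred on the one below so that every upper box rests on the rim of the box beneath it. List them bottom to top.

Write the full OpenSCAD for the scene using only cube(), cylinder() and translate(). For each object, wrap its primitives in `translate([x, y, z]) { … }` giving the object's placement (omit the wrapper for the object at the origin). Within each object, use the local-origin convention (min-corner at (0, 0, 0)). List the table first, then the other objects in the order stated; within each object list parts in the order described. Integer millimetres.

translate([0, 0, 667]) cube([1667, 663, 35]);
translate([81, 81, 0]) cylinder(h = 667, r = 23);
translate([1586, 81, 0]) cylinder(h = 667, r = 23);
translate([81, 582, 0]) cylinder(h = 667, r = 23);
translate([1586, 582, 0]) cylinder(h = 667, r = 23);
translate([761, 197, 702]) {
  cube([145, 269, 9]);
  translate([0, 0, 9]) cube([145, 9, 305]);
  translate([0, 260, 9]) cube([145, 9, 305]);
  translate([0, 9, 9]) cube([9, 251, 305]);
  translate([136, 9, 9]) cube([9, 251, 305]);
}
translate([766, 199, 1016]) {
  cube([135, 265, 8]);
  translate([0, 0, 8]) cube([135, 8, 374]);
  translate([0, 257, 8]) cube([135, 8, 374]);
  translate([0, 8, 8]) cube([8, 249, 374]);
  translate([127, 8, 8]) cube([8, 249, 374]);
}
translate([768, 202, 1398]) {
  cube([131, 259, 19]);
  translate([0, 0, 19]) cube([131, 19, 209]);
  translate([0, 240, 19]) cube([131, 19, 209]);
  translate([0, 19, 19]) cube([19, 221, 209]);
  translate([112, 19, 19]) cube([19, 221, 209]);
}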